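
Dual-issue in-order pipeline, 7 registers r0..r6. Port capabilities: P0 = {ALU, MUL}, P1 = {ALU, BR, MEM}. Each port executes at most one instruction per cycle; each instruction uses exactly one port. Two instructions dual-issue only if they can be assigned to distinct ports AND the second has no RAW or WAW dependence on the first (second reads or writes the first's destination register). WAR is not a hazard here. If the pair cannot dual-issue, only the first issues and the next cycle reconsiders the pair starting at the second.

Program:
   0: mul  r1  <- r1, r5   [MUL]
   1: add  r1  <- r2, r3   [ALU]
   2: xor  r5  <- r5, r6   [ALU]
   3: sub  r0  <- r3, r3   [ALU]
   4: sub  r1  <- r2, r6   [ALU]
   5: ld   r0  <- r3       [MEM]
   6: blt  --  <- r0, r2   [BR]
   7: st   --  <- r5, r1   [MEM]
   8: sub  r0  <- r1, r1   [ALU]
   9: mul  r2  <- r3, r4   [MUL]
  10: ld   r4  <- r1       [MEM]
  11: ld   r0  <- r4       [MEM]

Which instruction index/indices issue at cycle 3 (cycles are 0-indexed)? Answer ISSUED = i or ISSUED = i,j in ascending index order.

[0] i0  mul  -- WAW r1
[1] i1&i2  add;xor  -- pair
[2] i3&i4  sub;sub  -- pair
[3] i5  ld  -- no-port MEM/BR
[4] i6  blt  -- no-port BR/MEM
[5] i7&i8  st;sub  -- pair
[6] i9&i10  mul;ld  -- pair
[7] i11  ld  -- tail

ISSUED = 5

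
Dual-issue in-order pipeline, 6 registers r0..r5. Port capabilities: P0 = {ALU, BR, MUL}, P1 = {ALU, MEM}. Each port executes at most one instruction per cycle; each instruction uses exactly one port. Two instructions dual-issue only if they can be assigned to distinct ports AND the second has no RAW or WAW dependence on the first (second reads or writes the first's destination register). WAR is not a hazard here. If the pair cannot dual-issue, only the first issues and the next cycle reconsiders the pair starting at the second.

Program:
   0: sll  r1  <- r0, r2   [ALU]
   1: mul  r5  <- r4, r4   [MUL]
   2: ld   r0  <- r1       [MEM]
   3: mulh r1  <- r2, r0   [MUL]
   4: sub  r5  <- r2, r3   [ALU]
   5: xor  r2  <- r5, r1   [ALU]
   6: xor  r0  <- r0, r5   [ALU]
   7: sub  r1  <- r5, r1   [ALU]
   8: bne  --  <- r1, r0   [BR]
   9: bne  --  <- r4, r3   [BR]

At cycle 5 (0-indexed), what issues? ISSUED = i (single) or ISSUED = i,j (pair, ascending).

#0 head=0: sll;mul i0/i1 pair
#1 head=2: ld i2 RAW r0
#2 head=3: mulh;sub i3/i4 pair
#3 head=5: xor;xor i5/i6 pair
#4 head=7: sub i7 RAW r1
#5 head=8: bne i8 no-port BR/BR
#6 head=9: bne i9 tail

ISSUED = 8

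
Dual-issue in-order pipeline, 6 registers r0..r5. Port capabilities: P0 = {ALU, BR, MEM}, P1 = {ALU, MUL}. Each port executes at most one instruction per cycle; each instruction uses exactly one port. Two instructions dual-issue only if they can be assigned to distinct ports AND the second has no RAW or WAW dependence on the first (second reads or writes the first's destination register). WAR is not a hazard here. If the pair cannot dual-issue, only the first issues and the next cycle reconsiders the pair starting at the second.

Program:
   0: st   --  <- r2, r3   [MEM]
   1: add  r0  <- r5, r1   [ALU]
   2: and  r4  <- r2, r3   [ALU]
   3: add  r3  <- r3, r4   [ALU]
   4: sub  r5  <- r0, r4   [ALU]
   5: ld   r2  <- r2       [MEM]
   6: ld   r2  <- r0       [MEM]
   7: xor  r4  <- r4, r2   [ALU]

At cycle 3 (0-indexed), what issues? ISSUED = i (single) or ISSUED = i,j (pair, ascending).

ISSUED = 5

#0 head=0: st;add i0+i1 2-wide
#1 head=2: and i2 RAW r4
#2 head=3: add;sub i3+i4 2-wide
#3 head=5: ld i5 no-port MEM/MEM
#4 head=6: ld i6 RAW r2
#5 head=7: xor i7 tail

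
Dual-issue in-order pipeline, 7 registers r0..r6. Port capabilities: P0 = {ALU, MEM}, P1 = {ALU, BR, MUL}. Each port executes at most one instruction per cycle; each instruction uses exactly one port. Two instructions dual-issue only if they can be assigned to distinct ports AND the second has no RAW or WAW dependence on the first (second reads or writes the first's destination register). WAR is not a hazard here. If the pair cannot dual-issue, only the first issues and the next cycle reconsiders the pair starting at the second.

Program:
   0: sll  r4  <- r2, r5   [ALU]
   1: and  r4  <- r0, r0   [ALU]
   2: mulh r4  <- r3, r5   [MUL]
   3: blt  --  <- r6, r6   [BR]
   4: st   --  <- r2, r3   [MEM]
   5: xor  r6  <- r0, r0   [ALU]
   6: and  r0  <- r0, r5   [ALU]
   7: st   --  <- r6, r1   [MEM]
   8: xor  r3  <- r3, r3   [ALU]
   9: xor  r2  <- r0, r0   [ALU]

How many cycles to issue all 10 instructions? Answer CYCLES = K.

CYCLES = 7

[0] i0  sll.ALU  -- WAW r4
[1] i1  and.ALU  -- WAW r4
[2] i2  mulh.MUL  -- no-port MUL/BR
[3] i3&i4  blt.BR+st.MEM  -- pair
[4] i5&i6  xor.ALU+and.ALU  -- pair
[5] i7&i8  st.MEM+xor.ALU  -- pair
[6] i9  xor.ALU  -- tail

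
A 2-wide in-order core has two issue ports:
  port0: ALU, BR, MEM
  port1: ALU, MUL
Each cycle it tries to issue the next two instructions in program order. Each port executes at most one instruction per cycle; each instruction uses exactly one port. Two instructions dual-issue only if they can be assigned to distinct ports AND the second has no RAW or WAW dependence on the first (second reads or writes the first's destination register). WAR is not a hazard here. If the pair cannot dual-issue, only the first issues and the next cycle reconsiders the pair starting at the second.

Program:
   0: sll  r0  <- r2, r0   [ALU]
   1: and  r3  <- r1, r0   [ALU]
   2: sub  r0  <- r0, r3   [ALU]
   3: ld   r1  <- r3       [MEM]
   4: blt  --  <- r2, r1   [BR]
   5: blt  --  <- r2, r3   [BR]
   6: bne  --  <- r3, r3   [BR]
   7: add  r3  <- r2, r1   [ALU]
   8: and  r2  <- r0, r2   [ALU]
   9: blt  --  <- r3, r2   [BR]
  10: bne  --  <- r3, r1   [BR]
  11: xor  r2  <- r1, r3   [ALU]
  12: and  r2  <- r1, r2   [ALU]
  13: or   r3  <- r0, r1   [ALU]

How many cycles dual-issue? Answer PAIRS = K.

t=0 i0:sll ; RAW r0
t=1 i1:and ; RAW r3
t=2 i2&i3:sub+ld ; 2-wide
t=3 i4:blt ; no-port BR/BR
t=4 i5:blt ; no-port BR/BR
t=5 i6&i7:bne+add ; 2-wide
t=6 i8:and ; RAW r2
t=7 i9:blt ; no-port BR/BR
t=8 i10&i11:bne+xor ; 2-wide
t=9 i12&i13:and+or ; 2-wide

PAIRS = 4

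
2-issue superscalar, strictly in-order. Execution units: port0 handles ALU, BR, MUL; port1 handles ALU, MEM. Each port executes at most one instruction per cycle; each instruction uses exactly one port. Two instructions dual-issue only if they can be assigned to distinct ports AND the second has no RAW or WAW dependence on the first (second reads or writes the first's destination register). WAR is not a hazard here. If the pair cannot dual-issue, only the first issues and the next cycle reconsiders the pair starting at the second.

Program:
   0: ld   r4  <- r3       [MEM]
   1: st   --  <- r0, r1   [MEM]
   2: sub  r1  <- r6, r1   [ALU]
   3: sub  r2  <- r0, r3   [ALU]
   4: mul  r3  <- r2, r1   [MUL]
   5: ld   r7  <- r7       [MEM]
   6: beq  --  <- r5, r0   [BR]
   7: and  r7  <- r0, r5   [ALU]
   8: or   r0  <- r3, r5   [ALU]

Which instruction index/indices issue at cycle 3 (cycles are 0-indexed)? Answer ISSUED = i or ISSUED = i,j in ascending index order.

ISSUED = 4,5

  cy0 -> i0 (ld) no-port MEM/MEM
  cy1 -> i1&i2 (st sub) 2-wide
  cy2 -> i3 (sub) RAW r2
  cy3 -> i4&i5 (mul ld) 2-wide
  cy4 -> i6&i7 (beq and) 2-wide
  cy5 -> i8 (or) tail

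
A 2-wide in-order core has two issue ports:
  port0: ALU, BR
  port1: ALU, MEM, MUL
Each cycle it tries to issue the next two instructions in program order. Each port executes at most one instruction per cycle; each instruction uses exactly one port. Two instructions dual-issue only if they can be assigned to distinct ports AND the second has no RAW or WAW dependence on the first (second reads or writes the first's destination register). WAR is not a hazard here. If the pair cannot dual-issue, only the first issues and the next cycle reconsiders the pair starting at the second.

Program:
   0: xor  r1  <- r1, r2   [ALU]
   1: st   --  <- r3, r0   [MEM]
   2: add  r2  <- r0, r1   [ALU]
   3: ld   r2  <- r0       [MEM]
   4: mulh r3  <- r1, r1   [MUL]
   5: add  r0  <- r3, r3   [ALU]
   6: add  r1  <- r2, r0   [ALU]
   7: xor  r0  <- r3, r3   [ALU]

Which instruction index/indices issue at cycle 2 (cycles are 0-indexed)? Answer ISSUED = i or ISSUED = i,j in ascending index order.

ISSUED = 3

[0] i0,i1  xor.ALU st.MEM  -- dual
[1] i2  add.ALU  -- WAW r2
[2] i3  ld.MEM  -- no-port MEM/MUL
[3] i4  mulh.MUL  -- RAW r3
[4] i5  add.ALU  -- RAW r0
[5] i6,i7  add.ALU xor.ALU  -- dual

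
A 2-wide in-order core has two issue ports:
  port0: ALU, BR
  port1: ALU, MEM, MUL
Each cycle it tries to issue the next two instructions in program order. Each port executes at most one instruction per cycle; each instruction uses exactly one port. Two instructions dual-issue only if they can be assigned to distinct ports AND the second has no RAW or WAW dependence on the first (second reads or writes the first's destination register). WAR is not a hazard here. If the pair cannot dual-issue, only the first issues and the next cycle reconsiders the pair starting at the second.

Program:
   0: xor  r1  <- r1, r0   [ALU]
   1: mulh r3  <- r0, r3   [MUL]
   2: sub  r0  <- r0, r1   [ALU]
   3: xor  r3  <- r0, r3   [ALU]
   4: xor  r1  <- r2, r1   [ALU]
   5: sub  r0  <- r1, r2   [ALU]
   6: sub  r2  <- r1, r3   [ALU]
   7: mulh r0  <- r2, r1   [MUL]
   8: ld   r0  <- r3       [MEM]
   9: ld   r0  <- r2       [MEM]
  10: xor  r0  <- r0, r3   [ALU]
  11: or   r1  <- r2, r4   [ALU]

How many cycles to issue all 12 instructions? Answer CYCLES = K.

#0 head=0: xor.ALU mulh.MUL i0,i1 dual
#1 head=2: sub.ALU i2 RAW r0
#2 head=3: xor.ALU xor.ALU i3,i4 dual
#3 head=5: sub.ALU sub.ALU i5,i6 dual
#4 head=7: mulh.MUL i7 no-port MUL/MEM
#5 head=8: ld.MEM i8 no-port MEM/MEM
#6 head=9: ld.MEM i9 RAW+WAW r0
#7 head=10: xor.ALU or.ALU i10,i11 dual

CYCLES = 8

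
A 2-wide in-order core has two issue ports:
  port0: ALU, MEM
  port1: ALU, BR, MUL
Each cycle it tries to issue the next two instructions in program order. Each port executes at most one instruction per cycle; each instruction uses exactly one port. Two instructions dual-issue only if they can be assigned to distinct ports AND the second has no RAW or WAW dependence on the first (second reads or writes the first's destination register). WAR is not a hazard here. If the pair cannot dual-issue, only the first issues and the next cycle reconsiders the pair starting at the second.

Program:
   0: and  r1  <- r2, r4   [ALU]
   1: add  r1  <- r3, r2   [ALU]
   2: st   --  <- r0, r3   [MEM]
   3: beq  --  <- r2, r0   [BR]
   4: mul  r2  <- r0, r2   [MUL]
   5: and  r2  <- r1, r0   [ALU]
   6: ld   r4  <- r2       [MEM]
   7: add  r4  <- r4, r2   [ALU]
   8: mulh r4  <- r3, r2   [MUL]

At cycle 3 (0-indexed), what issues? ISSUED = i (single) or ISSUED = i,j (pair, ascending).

ISSUED = 4

#0 head=0: and i0 WAW r1
#1 head=1: add st i1,i2 pair
#2 head=3: beq i3 no-port BR/MUL
#3 head=4: mul i4 WAW r2
#4 head=5: and i5 RAW r2
#5 head=6: ld i6 RAW+WAW r4
#6 head=7: add i7 WAW r4
#7 head=8: mulh i8 tail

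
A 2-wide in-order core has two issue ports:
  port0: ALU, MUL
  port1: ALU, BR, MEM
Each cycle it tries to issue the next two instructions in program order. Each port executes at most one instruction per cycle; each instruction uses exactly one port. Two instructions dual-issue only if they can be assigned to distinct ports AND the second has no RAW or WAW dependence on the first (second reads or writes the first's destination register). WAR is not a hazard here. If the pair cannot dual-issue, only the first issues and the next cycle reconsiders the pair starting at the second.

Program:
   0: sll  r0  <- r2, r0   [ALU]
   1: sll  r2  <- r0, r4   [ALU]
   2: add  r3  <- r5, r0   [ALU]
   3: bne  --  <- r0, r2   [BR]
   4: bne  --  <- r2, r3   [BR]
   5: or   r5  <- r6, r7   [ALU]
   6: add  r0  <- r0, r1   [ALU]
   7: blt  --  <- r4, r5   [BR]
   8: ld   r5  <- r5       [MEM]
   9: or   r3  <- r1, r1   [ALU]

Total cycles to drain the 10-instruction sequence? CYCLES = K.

CYCLES = 6

#0 head=0: sll.ALU i0 RAW r0
#1 head=1: sll.ALU+add.ALU i1&i2 dual
#2 head=3: bne.BR i3 no-port BR/BR
#3 head=4: bne.BR+or.ALU i4&i5 dual
#4 head=6: add.ALU+blt.BR i6&i7 dual
#5 head=8: ld.MEM+or.ALU i8&i9 dual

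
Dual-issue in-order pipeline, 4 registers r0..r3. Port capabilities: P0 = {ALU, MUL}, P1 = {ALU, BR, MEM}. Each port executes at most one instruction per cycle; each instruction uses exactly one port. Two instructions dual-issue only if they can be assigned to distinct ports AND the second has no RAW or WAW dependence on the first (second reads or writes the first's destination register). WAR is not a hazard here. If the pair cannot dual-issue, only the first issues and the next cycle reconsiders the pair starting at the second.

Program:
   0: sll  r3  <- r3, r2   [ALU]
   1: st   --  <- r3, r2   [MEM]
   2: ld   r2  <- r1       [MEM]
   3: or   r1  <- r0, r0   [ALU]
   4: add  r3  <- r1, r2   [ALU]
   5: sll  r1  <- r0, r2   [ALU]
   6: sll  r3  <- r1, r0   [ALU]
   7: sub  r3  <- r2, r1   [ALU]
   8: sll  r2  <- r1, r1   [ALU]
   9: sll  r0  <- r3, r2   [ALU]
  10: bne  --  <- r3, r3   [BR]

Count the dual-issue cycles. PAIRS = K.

0. sll @i0  | RAW r3
1. st @i1  | no-port MEM/MEM
2. ld or @i2,i3  | pair
3. add sll @i4,i5  | pair
4. sll @i6  | WAW r3
5. sub sll @i7,i8  | pair
6. sll bne @i9,i10  | pair

PAIRS = 4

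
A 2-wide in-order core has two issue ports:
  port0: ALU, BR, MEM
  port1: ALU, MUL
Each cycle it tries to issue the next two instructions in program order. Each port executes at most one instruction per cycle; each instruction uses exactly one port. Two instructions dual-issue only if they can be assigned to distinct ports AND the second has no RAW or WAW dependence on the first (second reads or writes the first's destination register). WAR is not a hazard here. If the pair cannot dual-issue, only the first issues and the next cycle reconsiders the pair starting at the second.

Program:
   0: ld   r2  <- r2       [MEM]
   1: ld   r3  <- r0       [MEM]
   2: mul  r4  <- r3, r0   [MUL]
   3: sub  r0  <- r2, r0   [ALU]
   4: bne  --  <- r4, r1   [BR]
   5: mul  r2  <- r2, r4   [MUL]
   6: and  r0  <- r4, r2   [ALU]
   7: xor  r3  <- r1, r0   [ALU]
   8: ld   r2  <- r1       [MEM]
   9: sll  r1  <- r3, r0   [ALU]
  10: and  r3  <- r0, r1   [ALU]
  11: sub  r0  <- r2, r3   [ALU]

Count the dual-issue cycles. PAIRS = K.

0. ld.MEM @i0  | no-port MEM/MEM
1. ld.MEM @i1  | RAW r3
2. mul.MUL/sub.ALU @i2&i3  | 2-wide
3. bne.BR/mul.MUL @i4&i5  | 2-wide
4. and.ALU @i6  | RAW r0
5. xor.ALU/ld.MEM @i7&i8  | 2-wide
6. sll.ALU @i9  | RAW r1
7. and.ALU @i10  | RAW r3
8. sub.ALU @i11  | tail

PAIRS = 3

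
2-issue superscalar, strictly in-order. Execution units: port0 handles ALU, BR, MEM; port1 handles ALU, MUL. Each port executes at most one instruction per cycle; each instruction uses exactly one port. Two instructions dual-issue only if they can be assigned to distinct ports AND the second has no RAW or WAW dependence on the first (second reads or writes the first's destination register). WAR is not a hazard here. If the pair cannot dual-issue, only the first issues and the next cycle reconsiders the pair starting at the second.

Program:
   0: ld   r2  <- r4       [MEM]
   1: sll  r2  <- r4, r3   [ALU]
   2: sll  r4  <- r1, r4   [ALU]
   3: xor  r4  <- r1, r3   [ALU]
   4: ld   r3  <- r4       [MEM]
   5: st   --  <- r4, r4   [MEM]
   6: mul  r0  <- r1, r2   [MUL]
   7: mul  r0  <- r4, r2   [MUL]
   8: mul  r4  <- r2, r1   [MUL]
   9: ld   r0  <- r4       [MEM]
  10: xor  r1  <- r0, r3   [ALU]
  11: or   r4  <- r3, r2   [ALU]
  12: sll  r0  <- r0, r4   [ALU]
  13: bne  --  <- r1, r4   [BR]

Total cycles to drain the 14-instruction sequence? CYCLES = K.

CYCLES = 10

#0 head=0: ld i0 WAW r2
#1 head=1: sll/sll i1/i2 2-wide
#2 head=3: xor i3 RAW r4
#3 head=4: ld i4 no-port MEM/MEM
#4 head=5: st/mul i5/i6 2-wide
#5 head=7: mul i7 no-port MUL/MUL
#6 head=8: mul i8 RAW r4
#7 head=9: ld i9 RAW r0
#8 head=10: xor/or i10/i11 2-wide
#9 head=12: sll/bne i12/i13 2-wide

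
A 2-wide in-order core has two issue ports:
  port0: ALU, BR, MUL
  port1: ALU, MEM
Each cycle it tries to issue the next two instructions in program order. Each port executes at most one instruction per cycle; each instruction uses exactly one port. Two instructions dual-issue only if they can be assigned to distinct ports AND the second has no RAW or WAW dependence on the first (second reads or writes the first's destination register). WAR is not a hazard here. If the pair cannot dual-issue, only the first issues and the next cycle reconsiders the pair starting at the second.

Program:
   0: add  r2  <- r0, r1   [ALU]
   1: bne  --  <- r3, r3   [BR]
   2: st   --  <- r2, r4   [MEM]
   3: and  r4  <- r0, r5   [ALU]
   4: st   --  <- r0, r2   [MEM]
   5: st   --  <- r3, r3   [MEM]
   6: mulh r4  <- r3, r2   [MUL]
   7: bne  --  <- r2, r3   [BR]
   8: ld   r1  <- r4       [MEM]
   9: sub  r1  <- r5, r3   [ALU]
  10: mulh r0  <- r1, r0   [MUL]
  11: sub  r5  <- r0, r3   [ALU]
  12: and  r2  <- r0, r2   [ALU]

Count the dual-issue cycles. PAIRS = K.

PAIRS = 5

  cy0 -> i0&i1 (add+bne) 2-wide
  cy1 -> i2&i3 (st+and) 2-wide
  cy2 -> i4 (st) no-port MEM/MEM
  cy3 -> i5&i6 (st+mulh) 2-wide
  cy4 -> i7&i8 (bne+ld) 2-wide
  cy5 -> i9 (sub) RAW r1
  cy6 -> i10 (mulh) RAW r0
  cy7 -> i11&i12 (sub+and) 2-wide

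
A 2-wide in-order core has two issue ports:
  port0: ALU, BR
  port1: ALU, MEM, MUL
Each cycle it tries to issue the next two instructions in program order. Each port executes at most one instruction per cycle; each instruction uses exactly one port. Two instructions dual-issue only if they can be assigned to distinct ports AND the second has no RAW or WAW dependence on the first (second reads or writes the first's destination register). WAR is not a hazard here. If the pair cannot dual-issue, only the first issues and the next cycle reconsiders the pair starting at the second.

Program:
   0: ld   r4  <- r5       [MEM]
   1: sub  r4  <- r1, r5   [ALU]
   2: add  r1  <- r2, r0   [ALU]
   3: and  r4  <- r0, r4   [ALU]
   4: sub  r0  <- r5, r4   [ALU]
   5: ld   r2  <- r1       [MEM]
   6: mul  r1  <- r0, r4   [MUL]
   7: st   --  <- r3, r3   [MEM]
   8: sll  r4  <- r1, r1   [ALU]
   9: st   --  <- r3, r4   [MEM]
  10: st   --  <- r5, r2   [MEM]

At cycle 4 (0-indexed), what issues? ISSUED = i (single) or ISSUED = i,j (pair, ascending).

ISSUED = 6

[0] i0  ld.MEM  -- WAW r4
[1] i1,i2  sub.ALU/add.ALU  -- dual
[2] i3  and.ALU  -- RAW r4
[3] i4,i5  sub.ALU/ld.MEM  -- dual
[4] i6  mul.MUL  -- no-port MUL/MEM
[5] i7,i8  st.MEM/sll.ALU  -- dual
[6] i9  st.MEM  -- no-port MEM/MEM
[7] i10  st.MEM  -- tail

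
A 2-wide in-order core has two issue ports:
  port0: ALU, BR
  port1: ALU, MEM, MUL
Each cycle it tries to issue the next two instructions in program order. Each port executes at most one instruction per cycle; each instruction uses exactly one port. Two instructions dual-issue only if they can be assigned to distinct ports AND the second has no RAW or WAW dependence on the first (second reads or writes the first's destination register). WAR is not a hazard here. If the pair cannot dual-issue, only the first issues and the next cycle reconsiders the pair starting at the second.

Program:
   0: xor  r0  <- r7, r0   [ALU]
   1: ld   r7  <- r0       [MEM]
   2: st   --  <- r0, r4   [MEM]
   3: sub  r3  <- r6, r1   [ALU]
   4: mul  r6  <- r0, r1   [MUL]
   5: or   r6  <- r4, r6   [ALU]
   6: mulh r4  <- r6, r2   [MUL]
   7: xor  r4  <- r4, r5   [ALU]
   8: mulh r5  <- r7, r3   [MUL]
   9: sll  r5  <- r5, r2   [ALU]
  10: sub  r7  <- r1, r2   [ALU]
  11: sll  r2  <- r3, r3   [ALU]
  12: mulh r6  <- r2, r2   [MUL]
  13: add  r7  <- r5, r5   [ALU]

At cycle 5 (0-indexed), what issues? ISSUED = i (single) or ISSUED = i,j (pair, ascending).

t=0 i0:xor.ALU ; RAW r0
t=1 i1:ld.MEM ; no-port MEM/MEM
t=2 i2,i3:st.MEM/sub.ALU ; dual
t=3 i4:mul.MUL ; RAW+WAW r6
t=4 i5:or.ALU ; RAW r6
t=5 i6:mulh.MUL ; RAW+WAW r4
t=6 i7,i8:xor.ALU/mulh.MUL ; dual
t=7 i9,i10:sll.ALU/sub.ALU ; dual
t=8 i11:sll.ALU ; RAW r2
t=9 i12,i13:mulh.MUL/add.ALU ; dual

ISSUED = 6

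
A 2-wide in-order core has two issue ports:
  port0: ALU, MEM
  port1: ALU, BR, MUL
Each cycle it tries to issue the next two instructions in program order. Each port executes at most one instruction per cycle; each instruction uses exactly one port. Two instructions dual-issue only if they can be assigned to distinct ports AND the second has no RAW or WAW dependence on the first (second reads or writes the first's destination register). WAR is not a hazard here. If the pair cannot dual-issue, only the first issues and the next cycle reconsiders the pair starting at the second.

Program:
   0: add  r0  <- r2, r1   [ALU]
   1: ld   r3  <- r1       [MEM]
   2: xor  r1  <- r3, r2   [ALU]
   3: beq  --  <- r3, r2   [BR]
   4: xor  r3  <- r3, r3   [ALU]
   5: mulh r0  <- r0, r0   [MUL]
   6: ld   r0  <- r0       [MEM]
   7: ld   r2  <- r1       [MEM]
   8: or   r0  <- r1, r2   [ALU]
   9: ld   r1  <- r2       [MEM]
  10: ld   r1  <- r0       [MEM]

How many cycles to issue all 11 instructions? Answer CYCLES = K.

t=0 i0+i1:add.ALU/ld.MEM ; pair
t=1 i2+i3:xor.ALU/beq.BR ; pair
t=2 i4+i5:xor.ALU/mulh.MUL ; pair
t=3 i6:ld.MEM ; no-port MEM/MEM
t=4 i7:ld.MEM ; RAW r2
t=5 i8+i9:or.ALU/ld.MEM ; pair
t=6 i10:ld.MEM ; tail

CYCLES = 7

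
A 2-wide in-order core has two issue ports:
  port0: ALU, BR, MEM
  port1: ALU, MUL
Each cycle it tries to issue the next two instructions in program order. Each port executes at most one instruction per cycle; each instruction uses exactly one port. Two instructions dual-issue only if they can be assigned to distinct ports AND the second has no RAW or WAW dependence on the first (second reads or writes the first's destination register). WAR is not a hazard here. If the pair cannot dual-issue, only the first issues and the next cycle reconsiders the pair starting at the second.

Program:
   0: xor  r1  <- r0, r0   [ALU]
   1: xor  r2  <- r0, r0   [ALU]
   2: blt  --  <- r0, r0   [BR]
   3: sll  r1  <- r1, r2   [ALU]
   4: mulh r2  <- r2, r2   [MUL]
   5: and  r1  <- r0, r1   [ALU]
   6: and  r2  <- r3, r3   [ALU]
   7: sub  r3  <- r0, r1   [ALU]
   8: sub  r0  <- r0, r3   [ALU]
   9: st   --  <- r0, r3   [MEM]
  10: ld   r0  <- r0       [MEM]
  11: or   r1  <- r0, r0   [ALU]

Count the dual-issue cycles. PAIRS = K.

PAIRS = 4

c0: i0&i1 xor.ALU;xor.ALU  dual
c1: i2&i3 blt.BR;sll.ALU  dual
c2: i4&i5 mulh.MUL;and.ALU  dual
c3: i6&i7 and.ALU;sub.ALU  dual
c4: i8 sub.ALU  RAW r0
c5: i9 st.MEM  no-port MEM/MEM
c6: i10 ld.MEM  RAW r0
c7: i11 or.ALU  tail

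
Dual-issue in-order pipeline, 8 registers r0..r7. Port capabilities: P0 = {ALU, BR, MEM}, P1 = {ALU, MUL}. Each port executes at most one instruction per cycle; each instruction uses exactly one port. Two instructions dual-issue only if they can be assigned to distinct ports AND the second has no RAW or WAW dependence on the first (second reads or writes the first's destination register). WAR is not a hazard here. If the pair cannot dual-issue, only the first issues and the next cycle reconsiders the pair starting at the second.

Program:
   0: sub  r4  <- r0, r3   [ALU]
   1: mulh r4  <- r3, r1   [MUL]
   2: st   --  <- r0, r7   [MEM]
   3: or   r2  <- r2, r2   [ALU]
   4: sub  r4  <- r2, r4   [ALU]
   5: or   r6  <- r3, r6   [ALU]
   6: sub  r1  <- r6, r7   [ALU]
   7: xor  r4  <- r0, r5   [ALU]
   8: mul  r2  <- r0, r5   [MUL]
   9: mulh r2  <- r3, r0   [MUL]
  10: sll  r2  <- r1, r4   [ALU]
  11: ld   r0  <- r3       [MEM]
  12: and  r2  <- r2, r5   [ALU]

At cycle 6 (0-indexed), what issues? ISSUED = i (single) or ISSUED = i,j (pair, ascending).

t=0 i0:sub.ALU ; WAW r4
t=1 i1,i2:mulh.MUL st.MEM ; 2-wide
t=2 i3:or.ALU ; RAW r2
t=3 i4,i5:sub.ALU or.ALU ; 2-wide
t=4 i6,i7:sub.ALU xor.ALU ; 2-wide
t=5 i8:mul.MUL ; no-port MUL/MUL
t=6 i9:mulh.MUL ; WAW r2
t=7 i10,i11:sll.ALU ld.MEM ; 2-wide
t=8 i12:and.ALU ; tail

ISSUED = 9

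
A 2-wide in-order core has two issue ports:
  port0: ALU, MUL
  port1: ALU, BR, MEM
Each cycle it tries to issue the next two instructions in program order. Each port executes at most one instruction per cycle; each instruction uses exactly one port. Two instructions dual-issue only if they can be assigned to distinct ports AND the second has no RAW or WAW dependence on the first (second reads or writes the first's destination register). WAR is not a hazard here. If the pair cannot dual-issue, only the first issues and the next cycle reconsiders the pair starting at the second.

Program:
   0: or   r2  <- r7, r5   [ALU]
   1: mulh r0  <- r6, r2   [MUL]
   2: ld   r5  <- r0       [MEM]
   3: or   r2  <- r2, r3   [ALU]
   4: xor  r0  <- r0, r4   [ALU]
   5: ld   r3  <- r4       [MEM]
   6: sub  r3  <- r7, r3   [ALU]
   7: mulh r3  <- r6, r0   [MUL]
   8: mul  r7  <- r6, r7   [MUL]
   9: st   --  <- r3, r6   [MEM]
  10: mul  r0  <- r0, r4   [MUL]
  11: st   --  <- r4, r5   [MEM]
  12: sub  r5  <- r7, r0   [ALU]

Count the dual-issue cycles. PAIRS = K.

t=0 i0:or ; RAW r2
t=1 i1:mulh ; RAW r0
t=2 i2/i3:ld+or ; 2-wide
t=3 i4/i5:xor+ld ; 2-wide
t=4 i6:sub ; WAW r3
t=5 i7:mulh ; no-port MUL/MUL
t=6 i8/i9:mul+st ; 2-wide
t=7 i10/i11:mul+st ; 2-wide
t=8 i12:sub ; tail

PAIRS = 4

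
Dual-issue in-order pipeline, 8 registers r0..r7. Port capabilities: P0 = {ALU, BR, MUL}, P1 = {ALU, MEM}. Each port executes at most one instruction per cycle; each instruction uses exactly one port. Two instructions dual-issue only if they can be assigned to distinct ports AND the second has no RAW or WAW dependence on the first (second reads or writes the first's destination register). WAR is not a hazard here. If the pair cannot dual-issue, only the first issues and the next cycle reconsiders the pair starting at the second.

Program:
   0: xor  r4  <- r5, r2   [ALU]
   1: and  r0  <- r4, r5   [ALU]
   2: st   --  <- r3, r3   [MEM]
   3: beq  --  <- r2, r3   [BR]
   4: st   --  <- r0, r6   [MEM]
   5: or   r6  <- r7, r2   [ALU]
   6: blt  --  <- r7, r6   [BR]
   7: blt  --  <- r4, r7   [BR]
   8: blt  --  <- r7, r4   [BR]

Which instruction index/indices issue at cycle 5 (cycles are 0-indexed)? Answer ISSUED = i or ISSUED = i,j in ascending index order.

0. xor.ALU @i0  | RAW r4
1. and.ALU/st.MEM @i1,i2  | dual
2. beq.BR/st.MEM @i3,i4  | dual
3. or.ALU @i5  | RAW r6
4. blt.BR @i6  | no-port BR/BR
5. blt.BR @i7  | no-port BR/BR
6. blt.BR @i8  | tail

ISSUED = 7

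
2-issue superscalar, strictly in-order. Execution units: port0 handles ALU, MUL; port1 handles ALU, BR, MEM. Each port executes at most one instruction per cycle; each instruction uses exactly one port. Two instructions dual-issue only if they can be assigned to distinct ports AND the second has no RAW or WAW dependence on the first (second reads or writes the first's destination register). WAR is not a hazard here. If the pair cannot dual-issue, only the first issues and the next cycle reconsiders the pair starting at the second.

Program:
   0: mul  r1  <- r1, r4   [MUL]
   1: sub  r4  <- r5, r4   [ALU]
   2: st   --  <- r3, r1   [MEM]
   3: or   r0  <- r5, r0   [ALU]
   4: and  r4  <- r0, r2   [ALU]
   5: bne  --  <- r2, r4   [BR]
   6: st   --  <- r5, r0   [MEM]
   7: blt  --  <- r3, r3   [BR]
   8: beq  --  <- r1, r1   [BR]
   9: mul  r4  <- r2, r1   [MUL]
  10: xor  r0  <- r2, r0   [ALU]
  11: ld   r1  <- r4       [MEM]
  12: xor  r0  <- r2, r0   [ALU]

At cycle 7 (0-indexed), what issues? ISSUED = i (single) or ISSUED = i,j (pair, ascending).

ISSUED = 10,11

0. mul+sub @i0/i1  | 2-wide
1. st+or @i2/i3  | 2-wide
2. and @i4  | RAW r4
3. bne @i5  | no-port BR/MEM
4. st @i6  | no-port MEM/BR
5. blt @i7  | no-port BR/BR
6. beq+mul @i8/i9  | 2-wide
7. xor+ld @i10/i11  | 2-wide
8. xor @i12  | tail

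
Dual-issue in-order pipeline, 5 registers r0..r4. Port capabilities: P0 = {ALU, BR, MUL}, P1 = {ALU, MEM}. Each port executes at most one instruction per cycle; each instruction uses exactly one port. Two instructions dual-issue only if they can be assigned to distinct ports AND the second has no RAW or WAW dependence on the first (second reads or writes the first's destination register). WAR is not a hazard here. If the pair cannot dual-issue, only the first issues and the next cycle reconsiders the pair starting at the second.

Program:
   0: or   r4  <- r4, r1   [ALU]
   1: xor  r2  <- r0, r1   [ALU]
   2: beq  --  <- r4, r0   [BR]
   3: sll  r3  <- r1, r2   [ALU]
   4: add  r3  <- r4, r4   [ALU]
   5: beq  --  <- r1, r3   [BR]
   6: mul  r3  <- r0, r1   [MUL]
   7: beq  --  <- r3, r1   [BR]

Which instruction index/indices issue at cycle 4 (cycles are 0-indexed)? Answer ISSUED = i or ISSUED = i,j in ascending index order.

0. or xor @i0/i1  | dual
1. beq sll @i2/i3  | dual
2. add @i4  | RAW r3
3. beq @i5  | no-port BR/MUL
4. mul @i6  | no-port MUL/BR
5. beq @i7  | tail

ISSUED = 6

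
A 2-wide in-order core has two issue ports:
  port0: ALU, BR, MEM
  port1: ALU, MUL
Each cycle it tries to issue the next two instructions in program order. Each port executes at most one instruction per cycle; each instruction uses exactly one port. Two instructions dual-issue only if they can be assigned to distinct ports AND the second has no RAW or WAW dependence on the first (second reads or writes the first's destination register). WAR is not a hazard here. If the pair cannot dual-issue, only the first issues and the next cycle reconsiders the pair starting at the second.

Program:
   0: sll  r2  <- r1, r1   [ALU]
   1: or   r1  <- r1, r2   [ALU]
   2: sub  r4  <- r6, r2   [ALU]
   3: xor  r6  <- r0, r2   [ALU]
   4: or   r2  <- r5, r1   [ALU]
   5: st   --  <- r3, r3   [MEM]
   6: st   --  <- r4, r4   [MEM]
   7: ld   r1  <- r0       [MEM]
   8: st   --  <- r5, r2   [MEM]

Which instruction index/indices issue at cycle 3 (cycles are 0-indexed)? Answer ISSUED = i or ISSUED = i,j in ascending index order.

ISSUED = 5

[0] i0  sll  -- RAW r2
[1] i1&i2  or/sub  -- dual
[2] i3&i4  xor/or  -- dual
[3] i5  st  -- no-port MEM/MEM
[4] i6  st  -- no-port MEM/MEM
[5] i7  ld  -- no-port MEM/MEM
[6] i8  st  -- tail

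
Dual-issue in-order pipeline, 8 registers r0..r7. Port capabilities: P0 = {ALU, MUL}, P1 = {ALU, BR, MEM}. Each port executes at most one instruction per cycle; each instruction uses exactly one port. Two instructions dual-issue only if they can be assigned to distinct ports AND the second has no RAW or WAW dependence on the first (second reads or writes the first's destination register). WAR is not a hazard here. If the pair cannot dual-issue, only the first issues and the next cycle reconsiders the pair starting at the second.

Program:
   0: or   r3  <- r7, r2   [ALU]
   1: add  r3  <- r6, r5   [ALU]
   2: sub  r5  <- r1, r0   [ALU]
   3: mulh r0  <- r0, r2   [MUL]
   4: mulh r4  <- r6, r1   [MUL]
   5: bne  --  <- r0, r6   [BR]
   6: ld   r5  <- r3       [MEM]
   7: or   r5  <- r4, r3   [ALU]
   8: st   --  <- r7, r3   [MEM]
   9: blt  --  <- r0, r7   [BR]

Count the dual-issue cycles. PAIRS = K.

PAIRS = 3

#0 head=0: or.ALU i0 WAW r3
#1 head=1: add.ALU+sub.ALU i1&i2 dual
#2 head=3: mulh.MUL i3 no-port MUL/MUL
#3 head=4: mulh.MUL+bne.BR i4&i5 dual
#4 head=6: ld.MEM i6 WAW r5
#5 head=7: or.ALU+st.MEM i7&i8 dual
#6 head=9: blt.BR i9 tail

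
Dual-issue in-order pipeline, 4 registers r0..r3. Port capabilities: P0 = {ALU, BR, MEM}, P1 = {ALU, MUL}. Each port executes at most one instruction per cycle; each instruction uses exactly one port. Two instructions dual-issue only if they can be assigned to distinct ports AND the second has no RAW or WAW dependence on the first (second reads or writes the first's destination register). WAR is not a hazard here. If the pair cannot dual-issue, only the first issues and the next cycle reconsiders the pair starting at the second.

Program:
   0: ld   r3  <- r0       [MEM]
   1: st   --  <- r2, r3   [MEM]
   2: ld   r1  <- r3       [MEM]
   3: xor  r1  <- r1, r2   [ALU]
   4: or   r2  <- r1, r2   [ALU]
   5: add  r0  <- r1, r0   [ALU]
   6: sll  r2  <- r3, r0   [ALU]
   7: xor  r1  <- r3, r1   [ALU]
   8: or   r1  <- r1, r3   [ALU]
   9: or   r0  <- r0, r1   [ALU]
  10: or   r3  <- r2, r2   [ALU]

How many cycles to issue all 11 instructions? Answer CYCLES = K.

CYCLES = 8

0. ld.MEM @i0  | no-port MEM/MEM
1. st.MEM @i1  | no-port MEM/MEM
2. ld.MEM @i2  | RAW+WAW r1
3. xor.ALU @i3  | RAW r1
4. or.ALU add.ALU @i4/i5  | 2-wide
5. sll.ALU xor.ALU @i6/i7  | 2-wide
6. or.ALU @i8  | RAW r1
7. or.ALU or.ALU @i9/i10  | 2-wide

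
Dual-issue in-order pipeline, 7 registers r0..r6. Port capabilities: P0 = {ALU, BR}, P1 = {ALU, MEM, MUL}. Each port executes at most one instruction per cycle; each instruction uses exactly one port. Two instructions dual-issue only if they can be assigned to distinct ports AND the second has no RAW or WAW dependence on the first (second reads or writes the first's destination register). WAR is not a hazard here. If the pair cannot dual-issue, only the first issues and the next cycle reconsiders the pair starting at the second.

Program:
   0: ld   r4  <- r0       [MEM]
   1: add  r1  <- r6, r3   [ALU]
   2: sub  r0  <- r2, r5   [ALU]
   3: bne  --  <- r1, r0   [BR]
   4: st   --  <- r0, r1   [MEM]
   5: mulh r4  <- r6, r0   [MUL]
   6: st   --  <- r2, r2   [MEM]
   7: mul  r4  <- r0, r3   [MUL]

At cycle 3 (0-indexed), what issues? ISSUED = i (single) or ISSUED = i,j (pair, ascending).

ISSUED = 5

c0: i0,i1 ld/add  dual
c1: i2 sub  RAW r0
c2: i3,i4 bne/st  dual
c3: i5 mulh  no-port MUL/MEM
c4: i6 st  no-port MEM/MUL
c5: i7 mul  tail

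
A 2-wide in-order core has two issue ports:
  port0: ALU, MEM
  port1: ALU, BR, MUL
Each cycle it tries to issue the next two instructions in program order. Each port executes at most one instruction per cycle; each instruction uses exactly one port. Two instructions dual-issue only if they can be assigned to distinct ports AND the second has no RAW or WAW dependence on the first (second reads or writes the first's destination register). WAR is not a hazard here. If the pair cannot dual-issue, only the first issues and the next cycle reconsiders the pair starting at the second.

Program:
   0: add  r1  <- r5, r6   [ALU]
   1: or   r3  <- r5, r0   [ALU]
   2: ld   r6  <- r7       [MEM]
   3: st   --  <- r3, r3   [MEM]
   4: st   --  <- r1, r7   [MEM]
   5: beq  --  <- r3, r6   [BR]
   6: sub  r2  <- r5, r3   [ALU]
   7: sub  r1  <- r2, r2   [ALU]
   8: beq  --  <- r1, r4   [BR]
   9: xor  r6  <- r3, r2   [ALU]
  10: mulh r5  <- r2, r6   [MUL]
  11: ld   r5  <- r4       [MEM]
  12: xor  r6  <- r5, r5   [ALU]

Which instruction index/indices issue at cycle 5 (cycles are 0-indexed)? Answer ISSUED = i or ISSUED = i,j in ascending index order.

ISSUED = 7

#0 head=0: add/or i0/i1 dual
#1 head=2: ld i2 no-port MEM/MEM
#2 head=3: st i3 no-port MEM/MEM
#3 head=4: st/beq i4/i5 dual
#4 head=6: sub i6 RAW r2
#5 head=7: sub i7 RAW r1
#6 head=8: beq/xor i8/i9 dual
#7 head=10: mulh i10 WAW r5
#8 head=11: ld i11 RAW r5
#9 head=12: xor i12 tail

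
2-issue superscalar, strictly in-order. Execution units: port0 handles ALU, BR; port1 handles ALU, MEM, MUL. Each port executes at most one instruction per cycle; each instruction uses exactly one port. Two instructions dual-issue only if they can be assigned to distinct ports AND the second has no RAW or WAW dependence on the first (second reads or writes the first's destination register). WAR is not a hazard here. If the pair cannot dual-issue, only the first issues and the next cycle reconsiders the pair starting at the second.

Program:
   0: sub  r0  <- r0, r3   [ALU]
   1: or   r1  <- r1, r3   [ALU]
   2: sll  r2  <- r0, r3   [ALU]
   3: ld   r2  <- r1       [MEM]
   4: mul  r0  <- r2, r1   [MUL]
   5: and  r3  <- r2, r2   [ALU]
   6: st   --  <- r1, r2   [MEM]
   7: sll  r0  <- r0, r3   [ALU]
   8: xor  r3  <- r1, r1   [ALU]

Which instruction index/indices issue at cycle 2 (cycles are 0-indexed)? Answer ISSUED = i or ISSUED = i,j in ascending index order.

ISSUED = 3

t=0 i0+i1:sub/or ; dual
t=1 i2:sll ; WAW r2
t=2 i3:ld ; no-port MEM/MUL
t=3 i4+i5:mul/and ; dual
t=4 i6+i7:st/sll ; dual
t=5 i8:xor ; tail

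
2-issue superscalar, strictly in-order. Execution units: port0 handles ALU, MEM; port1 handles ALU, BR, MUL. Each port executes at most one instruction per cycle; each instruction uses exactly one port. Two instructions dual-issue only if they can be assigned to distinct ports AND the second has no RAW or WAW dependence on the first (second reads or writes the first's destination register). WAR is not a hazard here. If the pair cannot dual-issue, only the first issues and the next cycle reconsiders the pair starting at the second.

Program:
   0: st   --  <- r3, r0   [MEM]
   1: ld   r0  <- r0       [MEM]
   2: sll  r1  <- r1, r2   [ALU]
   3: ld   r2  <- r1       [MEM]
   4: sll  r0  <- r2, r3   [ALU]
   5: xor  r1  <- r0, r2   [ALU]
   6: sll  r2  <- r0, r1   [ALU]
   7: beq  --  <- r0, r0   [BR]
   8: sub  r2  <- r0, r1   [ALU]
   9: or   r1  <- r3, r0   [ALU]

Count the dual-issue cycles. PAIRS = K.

PAIRS = 3

  cy0 -> i0 (st.MEM) no-port MEM/MEM
  cy1 -> i1/i2 (ld.MEM+sll.ALU) pair
  cy2 -> i3 (ld.MEM) RAW r2
  cy3 -> i4 (sll.ALU) RAW r0
  cy4 -> i5 (xor.ALU) RAW r1
  cy5 -> i6/i7 (sll.ALU+beq.BR) pair
  cy6 -> i8/i9 (sub.ALU+or.ALU) pair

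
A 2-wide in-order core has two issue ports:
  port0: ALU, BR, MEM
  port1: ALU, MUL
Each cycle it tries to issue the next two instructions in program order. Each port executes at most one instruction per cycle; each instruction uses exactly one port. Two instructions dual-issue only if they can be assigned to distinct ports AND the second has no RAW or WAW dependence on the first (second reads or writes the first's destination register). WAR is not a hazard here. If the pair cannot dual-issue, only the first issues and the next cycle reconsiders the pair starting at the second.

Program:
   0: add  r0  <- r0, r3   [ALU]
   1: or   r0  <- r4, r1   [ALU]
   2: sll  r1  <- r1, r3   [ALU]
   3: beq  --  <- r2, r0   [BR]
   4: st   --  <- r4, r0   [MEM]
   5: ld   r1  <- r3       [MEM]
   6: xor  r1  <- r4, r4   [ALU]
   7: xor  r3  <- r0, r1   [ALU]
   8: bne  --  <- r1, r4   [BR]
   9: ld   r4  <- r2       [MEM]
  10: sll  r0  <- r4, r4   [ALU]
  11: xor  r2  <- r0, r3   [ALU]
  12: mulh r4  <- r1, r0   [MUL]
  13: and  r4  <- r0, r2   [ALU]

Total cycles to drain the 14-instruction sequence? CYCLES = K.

CYCLES = 11

[0] i0  add.ALU  -- WAW r0
[1] i1+i2  or.ALU+sll.ALU  -- dual
[2] i3  beq.BR  -- no-port BR/MEM
[3] i4  st.MEM  -- no-port MEM/MEM
[4] i5  ld.MEM  -- WAW r1
[5] i6  xor.ALU  -- RAW r1
[6] i7+i8  xor.ALU+bne.BR  -- dual
[7] i9  ld.MEM  -- RAW r4
[8] i10  sll.ALU  -- RAW r0
[9] i11+i12  xor.ALU+mulh.MUL  -- dual
[10] i13  and.ALU  -- tail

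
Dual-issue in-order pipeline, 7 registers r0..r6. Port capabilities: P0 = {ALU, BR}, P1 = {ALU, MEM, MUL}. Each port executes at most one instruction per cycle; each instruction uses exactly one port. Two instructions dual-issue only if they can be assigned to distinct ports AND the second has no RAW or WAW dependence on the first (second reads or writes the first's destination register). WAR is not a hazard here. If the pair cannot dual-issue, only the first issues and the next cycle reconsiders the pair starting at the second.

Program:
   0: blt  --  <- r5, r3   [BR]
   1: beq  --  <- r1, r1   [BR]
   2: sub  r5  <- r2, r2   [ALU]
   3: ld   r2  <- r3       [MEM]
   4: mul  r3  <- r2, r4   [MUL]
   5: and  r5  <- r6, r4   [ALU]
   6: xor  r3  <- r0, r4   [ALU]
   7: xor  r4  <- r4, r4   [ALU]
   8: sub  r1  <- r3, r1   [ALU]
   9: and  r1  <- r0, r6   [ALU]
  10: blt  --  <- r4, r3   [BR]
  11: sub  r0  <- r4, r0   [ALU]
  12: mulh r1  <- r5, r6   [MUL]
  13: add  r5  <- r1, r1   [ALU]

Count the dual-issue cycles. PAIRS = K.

c0: i0 blt.BR  no-port BR/BR
c1: i1/i2 beq.BR/sub.ALU  2-wide
c2: i3 ld.MEM  no-port MEM/MUL
c3: i4/i5 mul.MUL/and.ALU  2-wide
c4: i6/i7 xor.ALU/xor.ALU  2-wide
c5: i8 sub.ALU  WAW r1
c6: i9/i10 and.ALU/blt.BR  2-wide
c7: i11/i12 sub.ALU/mulh.MUL  2-wide
c8: i13 add.ALU  tail

PAIRS = 5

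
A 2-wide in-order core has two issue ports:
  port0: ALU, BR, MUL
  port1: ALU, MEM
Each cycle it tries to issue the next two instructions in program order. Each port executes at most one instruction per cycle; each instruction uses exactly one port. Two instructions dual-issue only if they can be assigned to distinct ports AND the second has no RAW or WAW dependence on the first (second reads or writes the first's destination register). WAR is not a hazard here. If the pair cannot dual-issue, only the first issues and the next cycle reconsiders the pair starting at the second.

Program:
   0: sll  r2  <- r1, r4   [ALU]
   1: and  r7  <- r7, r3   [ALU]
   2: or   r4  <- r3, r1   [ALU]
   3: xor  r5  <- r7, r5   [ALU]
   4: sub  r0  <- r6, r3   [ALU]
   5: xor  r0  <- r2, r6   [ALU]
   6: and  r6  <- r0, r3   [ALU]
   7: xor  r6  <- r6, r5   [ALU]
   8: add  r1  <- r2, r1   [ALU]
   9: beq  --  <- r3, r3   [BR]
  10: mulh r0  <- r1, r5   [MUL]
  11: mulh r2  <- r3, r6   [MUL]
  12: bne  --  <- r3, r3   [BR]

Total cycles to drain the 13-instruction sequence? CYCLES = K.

CYCLES = 10

c0: i0&i1 sll/and  dual
c1: i2&i3 or/xor  dual
c2: i4 sub  WAW r0
c3: i5 xor  RAW r0
c4: i6 and  RAW+WAW r6
c5: i7&i8 xor/add  dual
c6: i9 beq  no-port BR/MUL
c7: i10 mulh  no-port MUL/MUL
c8: i11 mulh  no-port MUL/BR
c9: i12 bne  tail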